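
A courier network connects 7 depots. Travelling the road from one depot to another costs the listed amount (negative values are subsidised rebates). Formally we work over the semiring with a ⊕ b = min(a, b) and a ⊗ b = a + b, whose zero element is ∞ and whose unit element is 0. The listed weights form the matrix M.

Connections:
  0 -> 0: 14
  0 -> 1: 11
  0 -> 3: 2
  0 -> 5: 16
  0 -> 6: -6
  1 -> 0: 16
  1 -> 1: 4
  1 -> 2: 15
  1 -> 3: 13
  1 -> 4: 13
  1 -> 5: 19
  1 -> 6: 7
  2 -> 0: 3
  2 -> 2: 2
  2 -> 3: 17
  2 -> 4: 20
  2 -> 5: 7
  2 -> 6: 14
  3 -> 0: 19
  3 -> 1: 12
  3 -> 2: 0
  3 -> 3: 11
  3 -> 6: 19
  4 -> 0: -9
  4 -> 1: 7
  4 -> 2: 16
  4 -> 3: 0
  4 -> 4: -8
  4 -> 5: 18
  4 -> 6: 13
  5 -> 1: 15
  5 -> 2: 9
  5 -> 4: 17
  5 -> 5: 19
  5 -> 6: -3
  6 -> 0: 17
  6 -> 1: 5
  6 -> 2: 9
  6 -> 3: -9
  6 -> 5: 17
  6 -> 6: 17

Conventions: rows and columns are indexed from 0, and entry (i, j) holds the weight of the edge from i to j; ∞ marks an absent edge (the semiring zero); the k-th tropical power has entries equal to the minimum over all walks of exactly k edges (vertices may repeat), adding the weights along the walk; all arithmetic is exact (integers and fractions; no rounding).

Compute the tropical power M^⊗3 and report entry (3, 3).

M^⊗2:
  [11, -1, 2, -15, 24, 11, 8]
  [4, 8, 13, -2, 5, 22, 10]
  [5, 14, 4, 5, 12, 9, -3]
  [3, 16, 2, 10, 20, 7, 13]
  [-17, -1, 0, -8, -16, 7, -15]
  [8, 2, 6, -12, 9, 14, 14]
  [10, 3, -9, 2, 18, 16, 10]
M^⊗3:
  [4, -3, -15, -4, 12, 9, 4]
  [-4, 10, -2, 1, -3, 20, -2]
  [3, 2, 5, -12, 4, 11, -1]
  [5, 14, 4, 4, 12, 9, -3]
  [-25, -10, -8, -24, -24, -1, -23]
  [0, 0, -12, -1, 1, 13, 2]
  [-6, 7, -7, 1, 10, -2, 4]
Key observation: the optimum is the walk 3->0->6->3, with weight 19 + (-6) + (-9) = 4.
Optimal value attained by: walk 3->0->6->3.
Answer: (M^⊗3)[3][3] = 4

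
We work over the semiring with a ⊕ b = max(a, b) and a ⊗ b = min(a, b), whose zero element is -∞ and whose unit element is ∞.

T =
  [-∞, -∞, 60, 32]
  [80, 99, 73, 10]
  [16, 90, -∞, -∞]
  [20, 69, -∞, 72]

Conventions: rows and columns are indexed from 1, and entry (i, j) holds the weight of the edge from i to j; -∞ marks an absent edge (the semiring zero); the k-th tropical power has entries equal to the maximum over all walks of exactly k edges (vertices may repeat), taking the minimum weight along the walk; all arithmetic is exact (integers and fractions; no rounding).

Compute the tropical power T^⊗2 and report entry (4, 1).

T^⊗2:
  [20, 60, -∞, 32]
  [80, 99, 73, 32]
  [80, 90, 73, 16]
  [69, 69, 69, 72]
Key observation: the optimum is the walk 4->2->1, with weight 69 min 80 = 69.
Optimal value attained by: walk 4->2->1.
Answer: (T^⊗2)[4][1] = 69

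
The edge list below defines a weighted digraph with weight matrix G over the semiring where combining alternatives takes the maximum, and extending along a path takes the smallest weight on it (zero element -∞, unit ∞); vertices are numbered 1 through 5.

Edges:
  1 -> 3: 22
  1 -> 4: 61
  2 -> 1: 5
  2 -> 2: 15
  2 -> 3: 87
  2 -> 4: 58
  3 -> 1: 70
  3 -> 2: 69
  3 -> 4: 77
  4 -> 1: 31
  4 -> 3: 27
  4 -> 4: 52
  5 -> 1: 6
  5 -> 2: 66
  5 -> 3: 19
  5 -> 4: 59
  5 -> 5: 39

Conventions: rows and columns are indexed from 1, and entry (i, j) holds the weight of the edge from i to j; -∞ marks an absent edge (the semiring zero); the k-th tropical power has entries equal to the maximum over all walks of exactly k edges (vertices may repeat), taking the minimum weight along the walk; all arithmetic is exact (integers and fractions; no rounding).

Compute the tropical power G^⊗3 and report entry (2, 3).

G^⊗2:
  [31, 22, 27, 52, -∞]
  [70, 69, 27, 77, -∞]
  [31, 15, 69, 61, -∞]
  [31, 27, 27, 52, -∞]
  [31, 39, 66, 58, 39]
G^⊗3:
  [31, 27, 27, 52, -∞]
  [31, 27, 69, 61, -∞]
  [69, 69, 27, 69, -∞]
  [31, 27, 27, 52, -∞]
  [66, 66, 39, 66, 39]
Key observation: the optimum is the walk 2->3->2->3, with weight 87 min 69 min 87 = 69.
Optimal value attained by: walk 2->3->2->3.
Answer: (G^⊗3)[2][3] = 69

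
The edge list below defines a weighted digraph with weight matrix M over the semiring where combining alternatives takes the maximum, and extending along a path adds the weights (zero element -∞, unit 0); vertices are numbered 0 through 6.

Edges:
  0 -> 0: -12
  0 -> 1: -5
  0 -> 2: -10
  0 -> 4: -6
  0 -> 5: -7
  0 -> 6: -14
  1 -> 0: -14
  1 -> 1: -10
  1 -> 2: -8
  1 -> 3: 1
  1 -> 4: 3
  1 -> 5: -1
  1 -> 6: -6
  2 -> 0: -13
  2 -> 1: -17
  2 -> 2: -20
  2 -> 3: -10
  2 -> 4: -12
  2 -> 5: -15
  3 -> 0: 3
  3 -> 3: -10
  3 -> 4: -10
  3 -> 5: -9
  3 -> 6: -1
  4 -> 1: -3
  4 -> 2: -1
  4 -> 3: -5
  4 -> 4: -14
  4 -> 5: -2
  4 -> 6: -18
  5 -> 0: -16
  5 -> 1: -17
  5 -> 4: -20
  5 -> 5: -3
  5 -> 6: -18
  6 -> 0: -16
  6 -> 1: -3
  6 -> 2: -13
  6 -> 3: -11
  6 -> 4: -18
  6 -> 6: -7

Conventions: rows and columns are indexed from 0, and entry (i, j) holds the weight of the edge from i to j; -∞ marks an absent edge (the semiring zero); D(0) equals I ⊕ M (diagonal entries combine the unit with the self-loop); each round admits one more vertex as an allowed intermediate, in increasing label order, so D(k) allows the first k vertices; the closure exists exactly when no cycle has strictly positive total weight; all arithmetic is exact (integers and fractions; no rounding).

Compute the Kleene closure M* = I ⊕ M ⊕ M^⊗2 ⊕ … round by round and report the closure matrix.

D(0):
  [0, -5, -10, -∞, -6, -7, -14]
  [-14, 0, -8, 1, 3, -1, -6]
  [-13, -17, 0, -10, -12, -15, -∞]
  [3, -∞, -∞, 0, -10, -9, -1]
  [-∞, -3, -1, -5, 0, -2, -18]
  [-16, -17, -∞, -∞, -20, 0, -18]
  [-16, -3, -13, -11, -18, -∞, 0]
D(1):
  [0, -5, -10, -∞, -6, -7, -14]
  [-14, 0, -8, 1, 3, -1, -6]
  [-13, -17, 0, -10, -12, -15, -27]
  [3, -2, -7, 0, -3, -4, -1]
  [-∞, -3, -1, -5, 0, -2, -18]
  [-16, -17, -26, -∞, -20, 0, -18]
  [-16, -3, -13, -11, -18, -23, 0]
D(2):
  [0, -5, -10, -4, -2, -6, -11]
  [-14, 0, -8, 1, 3, -1, -6]
  [-13, -17, 0, -10, -12, -15, -23]
  [3, -2, -7, 0, 1, -3, -1]
  [-17, -3, -1, -2, 0, -2, -9]
  [-16, -17, -25, -16, -14, 0, -18]
  [-16, -3, -11, -2, 0, -4, 0]
D(3):
  [0, -5, -10, -4, -2, -6, -11]
  [-14, 0, -8, 1, 3, -1, -6]
  [-13, -17, 0, -10, -12, -15, -23]
  [3, -2, -7, 0, 1, -3, -1]
  [-14, -3, -1, -2, 0, -2, -9]
  [-16, -17, -25, -16, -14, 0, -18]
  [-16, -3, -11, -2, 0, -4, 0]
D(4):
  [0, -5, -10, -4, -2, -6, -5]
  [4, 0, -6, 1, 3, -1, 0]
  [-7, -12, 0, -10, -9, -13, -11]
  [3, -2, -7, 0, 1, -3, -1]
  [1, -3, -1, -2, 0, -2, -3]
  [-13, -17, -23, -16, -14, 0, -17]
  [1, -3, -9, -2, 0, -4, 0]
D(5):
  [0, -5, -3, -4, -2, -4, -5]
  [4, 0, 2, 1, 3, 1, 0]
  [-7, -12, 0, -10, -9, -11, -11]
  [3, -2, 0, 0, 1, -1, -1]
  [1, -3, -1, -2, 0, -2, -3]
  [-13, -17, -15, -16, -14, 0, -17]
  [1, -3, -1, -2, 0, -2, 0]
D(6):
  [0, -5, -3, -4, -2, -4, -5]
  [4, 0, 2, 1, 3, 1, 0]
  [-7, -12, 0, -10, -9, -11, -11]
  [3, -2, 0, 0, 1, -1, -1]
  [1, -3, -1, -2, 0, -2, -3]
  [-13, -17, -15, -16, -14, 0, -17]
  [1, -3, -1, -2, 0, -2, 0]
D(7):
  [0, -5, -3, -4, -2, -4, -5]
  [4, 0, 2, 1, 3, 1, 0]
  [-7, -12, 0, -10, -9, -11, -11]
  [3, -2, 0, 0, 1, -1, -1]
  [1, -3, -1, -2, 0, -2, -3]
  [-13, -17, -15, -16, -14, 0, -17]
  [1, -3, -1, -2, 0, -2, 0]
Answer: M* = [[0, -5, -3, -4, -2, -4, -5], [4, 0, 2, 1, 3, 1, 0], [-7, -12, 0, -10, -9, -11, -11], [3, -2, 0, 0, 1, -1, -1], [1, -3, -1, -2, 0, -2, -3], [-13, -17, -15, -16, -14, 0, -17], [1, -3, -1, -2, 0, -2, 0]]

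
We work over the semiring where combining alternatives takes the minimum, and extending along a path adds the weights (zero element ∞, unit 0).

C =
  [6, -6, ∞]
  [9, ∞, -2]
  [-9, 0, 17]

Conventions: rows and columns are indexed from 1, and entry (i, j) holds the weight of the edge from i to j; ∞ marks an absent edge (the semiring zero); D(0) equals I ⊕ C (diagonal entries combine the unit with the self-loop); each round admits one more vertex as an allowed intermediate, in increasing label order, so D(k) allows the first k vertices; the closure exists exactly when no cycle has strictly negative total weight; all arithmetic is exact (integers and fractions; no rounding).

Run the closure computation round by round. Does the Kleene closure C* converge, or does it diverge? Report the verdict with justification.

D(0):
  [0, -6, ∞]
  [9, 0, -2]
  [-9, 0, 0]
D(1):
  [0, -6, ∞]
  [9, 0, -2]
  [-9, -15, 0]
Detection: at round 2, diagonal entry (3, 3) turns strictly negative.
Key observation: the cycle 3->1->2->3 has total weight (-9) + (-6) + (-2), which is strictly negative.
Answer: DIVERGES — negative cycle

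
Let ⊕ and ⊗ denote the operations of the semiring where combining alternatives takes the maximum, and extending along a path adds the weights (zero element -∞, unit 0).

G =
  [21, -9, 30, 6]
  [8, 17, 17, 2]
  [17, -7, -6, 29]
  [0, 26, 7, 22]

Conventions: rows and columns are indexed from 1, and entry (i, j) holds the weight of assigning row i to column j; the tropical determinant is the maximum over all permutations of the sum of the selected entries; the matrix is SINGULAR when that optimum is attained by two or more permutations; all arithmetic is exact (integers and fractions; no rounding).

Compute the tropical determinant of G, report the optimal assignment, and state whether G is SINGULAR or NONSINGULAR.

σ = (1, 2, 3, 4): 21 + 17 + (-6) + 22 = 54
σ = (1, 2, 4, 3): 21 + 17 + 29 + 7 = 74
σ = (1, 3, 2, 4): 21 + 17 + (-7) + 22 = 53
σ = (1, 3, 4, 2): 21 + 17 + 29 + 26 = 93
σ = (1, 4, 2, 3): 21 + 2 + (-7) + 7 = 23
σ = (1, 4, 3, 2): 21 + 2 + (-6) + 26 = 43
σ = (2, 1, 3, 4): (-9) + 8 + (-6) + 22 = 15
σ = (2, 1, 4, 3): (-9) + 8 + 29 + 7 = 35
σ = (2, 3, 1, 4): (-9) + 17 + 17 + 22 = 47
σ = (2, 3, 4, 1): (-9) + 17 + 29 + 0 = 37
σ = (2, 4, 1, 3): (-9) + 2 + 17 + 7 = 17
σ = (2, 4, 3, 1): (-9) + 2 + (-6) + 0 = -13
σ = (3, 1, 2, 4): 30 + 8 + (-7) + 22 = 53
σ = (3, 1, 4, 2): 30 + 8 + 29 + 26 = 93
σ = (3, 2, 1, 4): 30 + 17 + 17 + 22 = 86
σ = (3, 2, 4, 1): 30 + 17 + 29 + 0 = 76
σ = (3, 4, 1, 2): 30 + 2 + 17 + 26 = 75
σ = (3, 4, 2, 1): 30 + 2 + (-7) + 0 = 25
σ = (4, 1, 2, 3): 6 + 8 + (-7) + 7 = 14
σ = (4, 1, 3, 2): 6 + 8 + (-6) + 26 = 34
σ = (4, 2, 1, 3): 6 + 17 + 17 + 7 = 47
σ = (4, 2, 3, 1): 6 + 17 + (-6) + 0 = 17
σ = (4, 3, 1, 2): 6 + 17 + 17 + 26 = 66
σ = (4, 3, 2, 1): 6 + 17 + (-7) + 0 = 16
Optimal value attained by: σ = (1, 3, 4, 2).
Answer: det⊕(G) = 93; verdict: SINGULAR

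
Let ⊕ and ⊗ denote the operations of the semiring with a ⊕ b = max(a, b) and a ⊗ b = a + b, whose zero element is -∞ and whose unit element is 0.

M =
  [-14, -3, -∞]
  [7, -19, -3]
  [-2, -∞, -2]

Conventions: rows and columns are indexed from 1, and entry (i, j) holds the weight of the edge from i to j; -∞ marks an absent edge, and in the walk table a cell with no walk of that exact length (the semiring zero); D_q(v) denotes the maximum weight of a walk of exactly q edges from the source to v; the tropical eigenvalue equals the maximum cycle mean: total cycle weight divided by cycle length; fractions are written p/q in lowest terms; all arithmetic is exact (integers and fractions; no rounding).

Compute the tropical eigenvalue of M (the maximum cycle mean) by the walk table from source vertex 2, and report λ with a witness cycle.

q=0: [-∞, 0, -∞]
q=1: [7, -19, -3]
q=2: [-5, 4, -5]
q=3: [11, -8, 1]
Optimal cycle mean attained by: cycle 1->2->1, total (-3) + 7, length 2.
Answer: λ = 2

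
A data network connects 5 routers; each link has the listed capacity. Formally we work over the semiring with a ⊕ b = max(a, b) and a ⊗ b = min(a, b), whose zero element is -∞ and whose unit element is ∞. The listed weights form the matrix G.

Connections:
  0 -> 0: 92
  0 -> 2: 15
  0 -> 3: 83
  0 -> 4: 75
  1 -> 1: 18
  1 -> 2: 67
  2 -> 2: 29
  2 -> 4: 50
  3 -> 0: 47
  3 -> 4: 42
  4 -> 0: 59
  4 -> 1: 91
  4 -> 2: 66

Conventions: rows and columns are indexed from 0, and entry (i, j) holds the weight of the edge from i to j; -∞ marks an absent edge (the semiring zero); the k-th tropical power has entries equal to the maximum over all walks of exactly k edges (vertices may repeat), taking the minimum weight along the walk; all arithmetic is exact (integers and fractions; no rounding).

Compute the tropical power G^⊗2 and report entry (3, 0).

G^⊗2:
  [92, 75, 66, 83, 75]
  [-∞, 18, 29, -∞, 50]
  [50, 50, 50, -∞, 29]
  [47, 42, 42, 47, 47]
  [59, 18, 67, 59, 59]
Key observation: the optimum is the walk 3->0->0, with weight 47 min 92 = 47.
Optimal value attained by: walk 3->0->0.
Answer: (G^⊗2)[3][0] = 47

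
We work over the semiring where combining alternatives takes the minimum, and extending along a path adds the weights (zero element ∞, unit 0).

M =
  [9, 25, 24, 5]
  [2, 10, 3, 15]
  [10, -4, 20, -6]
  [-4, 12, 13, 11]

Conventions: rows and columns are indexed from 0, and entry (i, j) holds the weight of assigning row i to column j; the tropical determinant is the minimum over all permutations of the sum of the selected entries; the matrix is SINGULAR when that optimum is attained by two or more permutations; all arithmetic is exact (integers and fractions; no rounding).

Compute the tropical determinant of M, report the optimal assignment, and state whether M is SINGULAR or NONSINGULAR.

σ = (0, 1, 2, 3): 9 + 10 + 20 + 11 = 50
σ = (0, 1, 3, 2): 9 + 10 + (-6) + 13 = 26
σ = (0, 2, 1, 3): 9 + 3 + (-4) + 11 = 19
σ = (0, 2, 3, 1): 9 + 3 + (-6) + 12 = 18
σ = (0, 3, 1, 2): 9 + 15 + (-4) + 13 = 33
σ = (0, 3, 2, 1): 9 + 15 + 20 + 12 = 56
σ = (1, 0, 2, 3): 25 + 2 + 20 + 11 = 58
σ = (1, 0, 3, 2): 25 + 2 + (-6) + 13 = 34
σ = (1, 2, 0, 3): 25 + 3 + 10 + 11 = 49
σ = (1, 2, 3, 0): 25 + 3 + (-6) + (-4) = 18
σ = (1, 3, 0, 2): 25 + 15 + 10 + 13 = 63
σ = (1, 3, 2, 0): 25 + 15 + 20 + (-4) = 56
σ = (2, 0, 1, 3): 24 + 2 + (-4) + 11 = 33
σ = (2, 0, 3, 1): 24 + 2 + (-6) + 12 = 32
σ = (2, 1, 0, 3): 24 + 10 + 10 + 11 = 55
σ = (2, 1, 3, 0): 24 + 10 + (-6) + (-4) = 24
σ = (2, 3, 0, 1): 24 + 15 + 10 + 12 = 61
σ = (2, 3, 1, 0): 24 + 15 + (-4) + (-4) = 31
σ = (3, 0, 1, 2): 5 + 2 + (-4) + 13 = 16
σ = (3, 0, 2, 1): 5 + 2 + 20 + 12 = 39
σ = (3, 1, 0, 2): 5 + 10 + 10 + 13 = 38
σ = (3, 1, 2, 0): 5 + 10 + 20 + (-4) = 31
σ = (3, 2, 0, 1): 5 + 3 + 10 + 12 = 30
σ = (3, 2, 1, 0): 5 + 3 + (-4) + (-4) = 0
Optimal value attained by: σ = (3, 2, 1, 0).
Answer: det⊕(M) = 0; verdict: NONSINGULAR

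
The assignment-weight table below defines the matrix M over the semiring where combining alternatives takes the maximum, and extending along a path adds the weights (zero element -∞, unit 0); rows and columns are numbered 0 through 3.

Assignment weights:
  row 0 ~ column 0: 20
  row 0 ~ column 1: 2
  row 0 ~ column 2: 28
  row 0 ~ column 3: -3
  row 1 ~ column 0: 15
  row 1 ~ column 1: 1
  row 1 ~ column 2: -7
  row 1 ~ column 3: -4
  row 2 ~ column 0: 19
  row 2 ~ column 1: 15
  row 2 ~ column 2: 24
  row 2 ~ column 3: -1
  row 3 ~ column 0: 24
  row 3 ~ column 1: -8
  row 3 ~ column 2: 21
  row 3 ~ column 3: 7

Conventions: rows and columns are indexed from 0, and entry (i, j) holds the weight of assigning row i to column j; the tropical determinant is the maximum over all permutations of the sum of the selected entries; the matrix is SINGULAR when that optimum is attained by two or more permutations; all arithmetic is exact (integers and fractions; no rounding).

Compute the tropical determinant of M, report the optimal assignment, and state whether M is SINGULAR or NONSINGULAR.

σ = (0, 1, 2, 3): 20 + 1 + 24 + 7 = 52
σ = (0, 1, 3, 2): 20 + 1 + (-1) + 21 = 41
σ = (0, 2, 1, 3): 20 + (-7) + 15 + 7 = 35
σ = (0, 2, 3, 1): 20 + (-7) + (-1) + (-8) = 4
σ = (0, 3, 1, 2): 20 + (-4) + 15 + 21 = 52
σ = (0, 3, 2, 1): 20 + (-4) + 24 + (-8) = 32
σ = (1, 0, 2, 3): 2 + 15 + 24 + 7 = 48
σ = (1, 0, 3, 2): 2 + 15 + (-1) + 21 = 37
σ = (1, 2, 0, 3): 2 + (-7) + 19 + 7 = 21
σ = (1, 2, 3, 0): 2 + (-7) + (-1) + 24 = 18
σ = (1, 3, 0, 2): 2 + (-4) + 19 + 21 = 38
σ = (1, 3, 2, 0): 2 + (-4) + 24 + 24 = 46
σ = (2, 0, 1, 3): 28 + 15 + 15 + 7 = 65
σ = (2, 0, 3, 1): 28 + 15 + (-1) + (-8) = 34
σ = (2, 1, 0, 3): 28 + 1 + 19 + 7 = 55
σ = (2, 1, 3, 0): 28 + 1 + (-1) + 24 = 52
σ = (2, 3, 0, 1): 28 + (-4) + 19 + (-8) = 35
σ = (2, 3, 1, 0): 28 + (-4) + 15 + 24 = 63
σ = (3, 0, 1, 2): (-3) + 15 + 15 + 21 = 48
σ = (3, 0, 2, 1): (-3) + 15 + 24 + (-8) = 28
σ = (3, 1, 0, 2): (-3) + 1 + 19 + 21 = 38
σ = (3, 1, 2, 0): (-3) + 1 + 24 + 24 = 46
σ = (3, 2, 0, 1): (-3) + (-7) + 19 + (-8) = 1
σ = (3, 2, 1, 0): (-3) + (-7) + 15 + 24 = 29
Optimal value attained by: σ = (2, 0, 1, 3).
Answer: det⊕(M) = 65; verdict: NONSINGULAR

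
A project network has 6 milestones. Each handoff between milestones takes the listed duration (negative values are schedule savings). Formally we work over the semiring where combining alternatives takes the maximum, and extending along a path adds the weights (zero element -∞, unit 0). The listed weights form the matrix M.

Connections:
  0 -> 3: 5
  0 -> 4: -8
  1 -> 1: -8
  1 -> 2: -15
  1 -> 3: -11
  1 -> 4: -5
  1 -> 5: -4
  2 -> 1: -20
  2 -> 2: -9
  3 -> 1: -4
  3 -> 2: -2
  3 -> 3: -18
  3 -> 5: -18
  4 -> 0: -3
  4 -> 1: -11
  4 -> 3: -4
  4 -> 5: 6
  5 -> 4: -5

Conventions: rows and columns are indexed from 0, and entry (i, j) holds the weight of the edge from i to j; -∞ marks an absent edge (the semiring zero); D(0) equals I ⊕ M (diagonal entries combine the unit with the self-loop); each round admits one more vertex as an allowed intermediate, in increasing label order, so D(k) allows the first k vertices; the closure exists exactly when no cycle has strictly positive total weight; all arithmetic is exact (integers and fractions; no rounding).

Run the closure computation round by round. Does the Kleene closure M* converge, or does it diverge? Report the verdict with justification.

D(0):
  [0, -∞, -∞, 5, -8, -∞]
  [-∞, 0, -15, -11, -5, -4]
  [-∞, -20, 0, -∞, -∞, -∞]
  [-∞, -4, -2, 0, -∞, -18]
  [-3, -11, -∞, -4, 0, 6]
  [-∞, -∞, -∞, -∞, -5, 0]
D(1):
  [0, -∞, -∞, 5, -8, -∞]
  [-∞, 0, -15, -11, -5, -4]
  [-∞, -20, 0, -∞, -∞, -∞]
  [-∞, -4, -2, 0, -∞, -18]
  [-3, -11, -∞, 2, 0, 6]
  [-∞, -∞, -∞, -∞, -5, 0]
D(2):
  [0, -∞, -∞, 5, -8, -∞]
  [-∞, 0, -15, -11, -5, -4]
  [-∞, -20, 0, -31, -25, -24]
  [-∞, -4, -2, 0, -9, -8]
  [-3, -11, -26, 2, 0, 6]
  [-∞, -∞, -∞, -∞, -5, 0]
D(3):
  [0, -∞, -∞, 5, -8, -∞]
  [-∞, 0, -15, -11, -5, -4]
  [-∞, -20, 0, -31, -25, -24]
  [-∞, -4, -2, 0, -9, -8]
  [-3, -11, -26, 2, 0, 6]
  [-∞, -∞, -∞, -∞, -5, 0]
D(4):
  [0, 1, 3, 5, -4, -3]
  [-∞, 0, -13, -11, -5, -4]
  [-∞, -20, 0, -31, -25, -24]
  [-∞, -4, -2, 0, -9, -8]
  [-3, -2, 0, 2, 0, 6]
  [-∞, -∞, -∞, -∞, -5, 0]
Detection: at round 5, diagonal entry (5, 5) turns strictly positive.
Key observation: the cycle 5->4->5 has total weight (-5) + 6, which is strictly positive.
Answer: DIVERGES — positive cycle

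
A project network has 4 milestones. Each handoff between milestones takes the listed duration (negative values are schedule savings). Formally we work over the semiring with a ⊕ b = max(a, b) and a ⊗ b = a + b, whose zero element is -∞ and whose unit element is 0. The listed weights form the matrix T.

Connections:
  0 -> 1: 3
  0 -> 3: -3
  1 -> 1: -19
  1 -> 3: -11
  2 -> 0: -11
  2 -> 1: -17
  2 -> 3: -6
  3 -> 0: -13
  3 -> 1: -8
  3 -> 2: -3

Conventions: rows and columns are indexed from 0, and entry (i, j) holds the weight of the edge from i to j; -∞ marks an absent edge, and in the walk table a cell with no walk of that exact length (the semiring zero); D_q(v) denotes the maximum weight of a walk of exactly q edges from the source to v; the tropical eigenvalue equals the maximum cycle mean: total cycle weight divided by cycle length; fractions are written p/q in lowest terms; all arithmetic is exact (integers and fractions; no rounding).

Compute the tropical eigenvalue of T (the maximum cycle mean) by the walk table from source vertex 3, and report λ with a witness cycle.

q=0: [-∞, -∞, -∞, 0]
q=1: [-13, -8, -3, -∞]
q=2: [-14, -10, -∞, -9]
q=3: [-22, -11, -12, -17]
q=4: [-23, -19, -20, -18]
Optimal cycle mean attained by: cycle 2->3->2, total (-6) + (-3), length 2.
Answer: λ = -9/2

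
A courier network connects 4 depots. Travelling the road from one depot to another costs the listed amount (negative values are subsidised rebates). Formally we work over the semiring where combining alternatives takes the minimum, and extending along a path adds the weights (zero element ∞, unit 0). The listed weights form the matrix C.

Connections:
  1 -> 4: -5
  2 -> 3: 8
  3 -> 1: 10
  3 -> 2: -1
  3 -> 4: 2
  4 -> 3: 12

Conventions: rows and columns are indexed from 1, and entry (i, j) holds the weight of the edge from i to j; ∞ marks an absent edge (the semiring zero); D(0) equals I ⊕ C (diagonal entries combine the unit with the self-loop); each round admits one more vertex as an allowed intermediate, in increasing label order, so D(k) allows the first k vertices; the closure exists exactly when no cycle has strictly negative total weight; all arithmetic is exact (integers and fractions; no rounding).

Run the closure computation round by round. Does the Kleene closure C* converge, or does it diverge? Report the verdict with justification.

D(0):
  [0, ∞, ∞, -5]
  [∞, 0, 8, ∞]
  [10, -1, 0, 2]
  [∞, ∞, 12, 0]
D(1):
  [0, ∞, ∞, -5]
  [∞, 0, 8, ∞]
  [10, -1, 0, 2]
  [∞, ∞, 12, 0]
D(2):
  [0, ∞, ∞, -5]
  [∞, 0, 8, ∞]
  [10, -1, 0, 2]
  [∞, ∞, 12, 0]
D(3):
  [0, ∞, ∞, -5]
  [18, 0, 8, 10]
  [10, -1, 0, 2]
  [22, 11, 12, 0]
D(4):
  [0, 6, 7, -5]
  [18, 0, 8, 10]
  [10, -1, 0, 2]
  [22, 11, 12, 0]
Key observation: every diagonal entry stays at the unit through all rounds, so no improving cycle exists.
Answer: CONVERGES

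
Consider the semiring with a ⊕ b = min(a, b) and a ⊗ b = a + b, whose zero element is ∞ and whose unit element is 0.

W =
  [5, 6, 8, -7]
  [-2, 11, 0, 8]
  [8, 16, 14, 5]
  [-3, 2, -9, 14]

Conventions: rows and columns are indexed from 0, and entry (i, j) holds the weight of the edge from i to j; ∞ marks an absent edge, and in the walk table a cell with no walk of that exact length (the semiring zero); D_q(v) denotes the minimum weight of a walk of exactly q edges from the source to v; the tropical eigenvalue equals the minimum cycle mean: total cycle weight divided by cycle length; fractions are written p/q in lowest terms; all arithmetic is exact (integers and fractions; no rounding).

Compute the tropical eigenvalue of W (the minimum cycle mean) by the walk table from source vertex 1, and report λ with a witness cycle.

q=0: [∞, 0, ∞, ∞]
q=1: [-2, 11, 0, 8]
q=2: [3, 4, -1, -9]
q=3: [-12, -7, -18, -4]
q=4: [-10, -6, -13, -19]
Optimal cycle mean attained by: cycle 0->3->0, total (-7) + (-3), length 2.
Answer: λ = -5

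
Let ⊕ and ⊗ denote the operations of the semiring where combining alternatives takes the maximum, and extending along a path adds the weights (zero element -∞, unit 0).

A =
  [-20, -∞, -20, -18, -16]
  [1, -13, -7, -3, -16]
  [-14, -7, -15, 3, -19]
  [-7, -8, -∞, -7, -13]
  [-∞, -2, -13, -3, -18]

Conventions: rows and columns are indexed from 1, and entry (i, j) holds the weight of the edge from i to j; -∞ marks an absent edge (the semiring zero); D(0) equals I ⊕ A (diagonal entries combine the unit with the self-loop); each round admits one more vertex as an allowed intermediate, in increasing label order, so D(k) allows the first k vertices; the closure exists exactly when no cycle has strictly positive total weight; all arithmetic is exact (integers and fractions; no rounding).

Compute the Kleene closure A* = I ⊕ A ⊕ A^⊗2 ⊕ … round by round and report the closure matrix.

D(0):
  [0, -∞, -20, -18, -16]
  [1, 0, -7, -3, -16]
  [-14, -7, 0, 3, -19]
  [-7, -8, -∞, 0, -13]
  [-∞, -2, -13, -3, 0]
D(1):
  [0, -∞, -20, -18, -16]
  [1, 0, -7, -3, -15]
  [-14, -7, 0, 3, -19]
  [-7, -8, -27, 0, -13]
  [-∞, -2, -13, -3, 0]
D(2):
  [0, -∞, -20, -18, -16]
  [1, 0, -7, -3, -15]
  [-6, -7, 0, 3, -19]
  [-7, -8, -15, 0, -13]
  [-1, -2, -9, -3, 0]
D(3):
  [0, -27, -20, -17, -16]
  [1, 0, -7, -3, -15]
  [-6, -7, 0, 3, -19]
  [-7, -8, -15, 0, -13]
  [-1, -2, -9, -3, 0]
D(4):
  [0, -25, -20, -17, -16]
  [1, 0, -7, -3, -15]
  [-4, -5, 0, 3, -10]
  [-7, -8, -15, 0, -13]
  [-1, -2, -9, -3, 0]
D(5):
  [0, -18, -20, -17, -16]
  [1, 0, -7, -3, -15]
  [-4, -5, 0, 3, -10]
  [-7, -8, -15, 0, -13]
  [-1, -2, -9, -3, 0]
Answer: A* = [[0, -18, -20, -17, -16], [1, 0, -7, -3, -15], [-4, -5, 0, 3, -10], [-7, -8, -15, 0, -13], [-1, -2, -9, -3, 0]]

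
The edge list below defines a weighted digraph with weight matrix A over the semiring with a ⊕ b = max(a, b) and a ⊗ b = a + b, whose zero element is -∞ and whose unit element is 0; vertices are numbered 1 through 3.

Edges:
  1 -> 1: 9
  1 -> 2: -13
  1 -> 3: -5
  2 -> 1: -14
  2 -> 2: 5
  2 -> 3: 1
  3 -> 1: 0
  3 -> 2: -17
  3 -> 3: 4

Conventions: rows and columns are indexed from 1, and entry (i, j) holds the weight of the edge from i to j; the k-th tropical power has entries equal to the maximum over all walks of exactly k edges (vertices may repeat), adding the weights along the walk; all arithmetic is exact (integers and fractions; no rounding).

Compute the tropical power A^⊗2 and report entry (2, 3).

A^⊗2:
  [18, -4, 4]
  [1, 10, 6]
  [9, -12, 8]
Key observation: the optimum is the walk 2->2->3, with weight 5 + 1 = 6.
Optimal value attained by: walk 2->2->3.
Answer: (A^⊗2)[2][3] = 6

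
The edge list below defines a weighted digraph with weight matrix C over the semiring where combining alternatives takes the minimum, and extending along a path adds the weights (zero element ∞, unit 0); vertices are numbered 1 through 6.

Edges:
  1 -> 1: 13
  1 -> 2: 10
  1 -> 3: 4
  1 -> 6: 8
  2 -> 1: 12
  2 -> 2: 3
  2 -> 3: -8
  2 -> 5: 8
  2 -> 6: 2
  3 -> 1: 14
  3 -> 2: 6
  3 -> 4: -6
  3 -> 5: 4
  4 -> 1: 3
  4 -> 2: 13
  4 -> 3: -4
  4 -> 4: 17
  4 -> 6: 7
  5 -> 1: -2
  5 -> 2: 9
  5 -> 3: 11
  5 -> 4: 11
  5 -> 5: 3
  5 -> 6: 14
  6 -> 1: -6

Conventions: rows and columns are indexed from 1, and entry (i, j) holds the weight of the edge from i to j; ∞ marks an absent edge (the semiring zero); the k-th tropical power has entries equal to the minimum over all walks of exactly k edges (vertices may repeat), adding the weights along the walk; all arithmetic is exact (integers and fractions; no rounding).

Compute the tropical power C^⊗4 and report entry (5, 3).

C^⊗2:
  [2, 10, 2, -2, 8, 12]
  [-4, -2, -5, -14, -4, 5]
  [-3, 7, -10, 11, 7, 1]
  [1, 2, 5, -10, 0, 11]
  [1, 8, 1, 5, 6, 6]
  [7, 4, -2, ∞, ∞, 2]
C^⊗3:
  [1, 8, -6, -4, 6, 5]
  [-11, -1, -18, -11, -1, -7]
  [-5, -4, -1, -16, -6, 5]
  [-7, 3, -14, -1, 3, -3]
  [0, 7, 0, -5, 5, 9]
  [-4, 4, -4, -8, 2, 6]
C^⊗4:
  [-1, 0, -8, -12, -2, 3]
  [-13, -12, -15, -24, -14, -4]
  [-13, -3, -20, -7, -3, -9]
  [-9, -8, -5, -20, -10, 1]
  [-2, 6, -9, -6, 4, 2]
  [-5, 2, -12, -10, 0, -1]
Key observation: the optimum is the walk 5->2->3->4->3, with weight 9 + (-8) + (-6) + (-4) = -9.
Optimal value attained by: walk 5->2->3->4->3.
Answer: (C^⊗4)[5][3] = -9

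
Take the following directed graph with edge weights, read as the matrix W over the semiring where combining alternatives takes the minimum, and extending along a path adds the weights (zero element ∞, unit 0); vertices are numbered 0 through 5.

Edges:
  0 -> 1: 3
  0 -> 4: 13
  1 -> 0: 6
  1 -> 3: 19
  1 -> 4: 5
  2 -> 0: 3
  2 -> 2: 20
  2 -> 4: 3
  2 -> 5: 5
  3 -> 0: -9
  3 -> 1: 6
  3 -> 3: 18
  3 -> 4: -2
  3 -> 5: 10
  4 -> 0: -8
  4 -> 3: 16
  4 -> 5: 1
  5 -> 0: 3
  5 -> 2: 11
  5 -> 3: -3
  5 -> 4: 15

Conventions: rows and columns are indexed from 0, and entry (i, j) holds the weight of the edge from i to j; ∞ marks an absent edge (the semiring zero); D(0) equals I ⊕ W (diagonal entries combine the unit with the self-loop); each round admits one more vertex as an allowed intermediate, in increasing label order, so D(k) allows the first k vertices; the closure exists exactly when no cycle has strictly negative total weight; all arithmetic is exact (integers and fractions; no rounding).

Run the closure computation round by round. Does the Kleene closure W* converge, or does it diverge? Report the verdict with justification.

D(0):
  [0, 3, ∞, ∞, 13, ∞]
  [6, 0, ∞, 19, 5, ∞]
  [3, ∞, 0, ∞, 3, 5]
  [-9, 6, ∞, 0, -2, 10]
  [-8, ∞, ∞, 16, 0, 1]
  [3, ∞, 11, -3, 15, 0]
D(1):
  [0, 3, ∞, ∞, 13, ∞]
  [6, 0, ∞, 19, 5, ∞]
  [3, 6, 0, ∞, 3, 5]
  [-9, -6, ∞, 0, -2, 10]
  [-8, -5, ∞, 16, 0, 1]
  [3, 6, 11, -3, 15, 0]
D(2):
  [0, 3, ∞, 22, 8, ∞]
  [6, 0, ∞, 19, 5, ∞]
  [3, 6, 0, 25, 3, 5]
  [-9, -6, ∞, 0, -2, 10]
  [-8, -5, ∞, 14, 0, 1]
  [3, 6, 11, -3, 11, 0]
D(3):
  [0, 3, ∞, 22, 8, ∞]
  [6, 0, ∞, 19, 5, ∞]
  [3, 6, 0, 25, 3, 5]
  [-9, -6, ∞, 0, -2, 10]
  [-8, -5, ∞, 14, 0, 1]
  [3, 6, 11, -3, 11, 0]
D(4):
  [0, 3, ∞, 22, 8, 32]
  [6, 0, ∞, 19, 5, 29]
  [3, 6, 0, 25, 3, 5]
  [-9, -6, ∞, 0, -2, 10]
  [-8, -5, ∞, 14, 0, 1]
  [-12, -9, 11, -3, -5, 0]
Detection: at round 5, diagonal entry (5, 5) turns strictly negative.
Key observation: the cycle 5->3->0->1->4->5 has total weight (-3) + (-9) + 3 + 5 + 1, which is strictly negative.
Answer: DIVERGES — negative cycle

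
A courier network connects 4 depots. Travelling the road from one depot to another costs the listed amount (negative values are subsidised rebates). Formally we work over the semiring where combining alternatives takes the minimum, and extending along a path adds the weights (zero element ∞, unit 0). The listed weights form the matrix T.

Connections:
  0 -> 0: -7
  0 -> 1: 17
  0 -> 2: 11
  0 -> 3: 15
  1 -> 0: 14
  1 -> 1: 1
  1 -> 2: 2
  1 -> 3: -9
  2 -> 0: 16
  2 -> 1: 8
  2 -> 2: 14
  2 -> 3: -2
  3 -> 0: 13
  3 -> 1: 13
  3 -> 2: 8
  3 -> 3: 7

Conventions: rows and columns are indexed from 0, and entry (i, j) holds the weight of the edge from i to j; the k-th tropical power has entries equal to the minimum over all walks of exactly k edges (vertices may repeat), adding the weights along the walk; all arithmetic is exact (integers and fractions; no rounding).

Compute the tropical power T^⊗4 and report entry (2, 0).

T^⊗2:
  [-14, 10, 4, 8]
  [4, 2, -1, -8]
  [9, 9, 6, -1]
  [6, 14, 15, 4]
T^⊗3:
  [-21, 3, -3, 1]
  [-3, 3, 0, -7]
  [2, 10, 7, 0]
  [-1, 15, 12, 5]
T^⊗4:
  [-28, -4, -10, -6]
  [-10, 4, 1, -6]
  [-5, 11, 8, 1]
  [-8, 16, 10, 6]
Key observation: the optimum is the walk 2->0->0->0->0, with weight 16 + (-7) + (-7) + (-7) = -5.
Optimal value attained by: walk 2->0->0->0->0.
Answer: (T^⊗4)[2][0] = -5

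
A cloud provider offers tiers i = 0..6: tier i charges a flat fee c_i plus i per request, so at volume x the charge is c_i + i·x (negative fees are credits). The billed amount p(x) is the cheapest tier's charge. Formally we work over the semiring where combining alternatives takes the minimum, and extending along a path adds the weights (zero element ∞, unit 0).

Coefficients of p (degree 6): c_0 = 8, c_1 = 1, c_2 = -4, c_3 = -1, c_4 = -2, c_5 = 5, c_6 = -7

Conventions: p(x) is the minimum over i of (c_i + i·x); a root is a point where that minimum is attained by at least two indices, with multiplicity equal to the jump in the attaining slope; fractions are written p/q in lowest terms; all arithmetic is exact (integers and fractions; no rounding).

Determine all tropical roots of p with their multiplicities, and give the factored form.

hull edge (i=0, c=8) to (i=1, c=1): slope -7, span 1
hull edge (i=1, c=1) to (i=2, c=-4): slope -5, span 1
hull edge (i=2, c=-4) to (i=6, c=-7): slope -3/4, span 4
Factored form: p(x) = -7 ⊗ (x ⊕ 3/4) ⊗ (x ⊕ 3/4) ⊗ (x ⊕ 3/4) ⊗ (x ⊕ 3/4) ⊗ (x ⊕ 5) ⊗ (x ⊕ 7)
Answer: roots = 3/4 (mult 4), 5 (mult 1), 7 (mult 1)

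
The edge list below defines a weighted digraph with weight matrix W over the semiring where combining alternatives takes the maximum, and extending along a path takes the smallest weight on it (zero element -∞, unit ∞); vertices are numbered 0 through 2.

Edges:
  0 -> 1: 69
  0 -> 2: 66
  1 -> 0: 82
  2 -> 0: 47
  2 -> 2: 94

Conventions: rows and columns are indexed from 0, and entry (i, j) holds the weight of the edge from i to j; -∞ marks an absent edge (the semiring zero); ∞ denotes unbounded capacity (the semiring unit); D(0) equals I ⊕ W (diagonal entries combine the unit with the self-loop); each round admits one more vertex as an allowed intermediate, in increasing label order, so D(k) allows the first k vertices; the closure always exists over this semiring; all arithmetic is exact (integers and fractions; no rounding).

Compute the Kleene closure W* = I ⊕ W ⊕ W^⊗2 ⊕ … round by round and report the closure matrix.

D(0):
  [∞, 69, 66]
  [82, ∞, -∞]
  [47, -∞, ∞]
D(1):
  [∞, 69, 66]
  [82, ∞, 66]
  [47, 47, ∞]
D(2):
  [∞, 69, 66]
  [82, ∞, 66]
  [47, 47, ∞]
D(3):
  [∞, 69, 66]
  [82, ∞, 66]
  [47, 47, ∞]
Answer: W* = [[∞, 69, 66], [82, ∞, 66], [47, 47, ∞]]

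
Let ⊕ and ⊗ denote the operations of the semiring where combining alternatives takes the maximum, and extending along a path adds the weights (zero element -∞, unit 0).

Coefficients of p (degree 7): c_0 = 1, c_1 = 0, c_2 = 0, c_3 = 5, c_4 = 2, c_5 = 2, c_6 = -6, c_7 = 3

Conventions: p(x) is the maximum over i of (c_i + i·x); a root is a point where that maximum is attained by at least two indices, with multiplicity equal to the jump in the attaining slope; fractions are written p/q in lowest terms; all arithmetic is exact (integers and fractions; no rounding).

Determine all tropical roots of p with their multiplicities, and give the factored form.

hull edge (i=0, c=1) to (i=3, c=5): slope 4/3, span 3
hull edge (i=3, c=5) to (i=7, c=3): slope -1/2, span 4
Factored form: p(x) = 3 ⊗ (x ⊕ (-4/3)) ⊗ (x ⊕ (-4/3)) ⊗ (x ⊕ (-4/3)) ⊗ (x ⊕ 1/2) ⊗ (x ⊕ 1/2) ⊗ (x ⊕ 1/2) ⊗ (x ⊕ 1/2)
Answer: roots = -4/3 (mult 3), 1/2 (mult 4)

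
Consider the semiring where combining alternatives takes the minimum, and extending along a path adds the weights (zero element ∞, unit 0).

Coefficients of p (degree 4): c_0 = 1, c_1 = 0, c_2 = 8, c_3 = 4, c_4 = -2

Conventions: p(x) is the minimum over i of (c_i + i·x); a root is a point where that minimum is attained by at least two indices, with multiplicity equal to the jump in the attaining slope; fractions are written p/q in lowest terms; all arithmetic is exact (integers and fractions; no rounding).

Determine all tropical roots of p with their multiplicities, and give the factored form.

hull edge (i=0, c=1) to (i=1, c=0): slope -1, span 1
hull edge (i=1, c=0) to (i=4, c=-2): slope -2/3, span 3
Factored form: p(x) = -2 ⊗ (x ⊕ 2/3) ⊗ (x ⊕ 2/3) ⊗ (x ⊕ 2/3) ⊗ (x ⊕ 1)
Answer: roots = 2/3 (mult 3), 1 (mult 1)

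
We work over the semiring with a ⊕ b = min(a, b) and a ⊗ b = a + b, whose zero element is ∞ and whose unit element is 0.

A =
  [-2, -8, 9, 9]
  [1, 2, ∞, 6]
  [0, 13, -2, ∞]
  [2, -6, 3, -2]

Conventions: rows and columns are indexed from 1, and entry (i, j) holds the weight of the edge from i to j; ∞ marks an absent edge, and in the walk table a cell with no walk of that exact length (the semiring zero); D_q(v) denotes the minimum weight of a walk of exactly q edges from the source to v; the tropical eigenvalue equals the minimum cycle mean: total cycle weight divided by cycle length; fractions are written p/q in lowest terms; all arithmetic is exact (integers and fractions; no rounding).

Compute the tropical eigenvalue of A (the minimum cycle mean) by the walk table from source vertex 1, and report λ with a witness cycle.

q=0: [0, ∞, ∞, ∞]
q=1: [-2, -8, 9, 9]
q=2: [-7, -10, 7, -2]
q=3: [-9, -15, 1, -4]
q=4: [-14, -17, -1, -9]
Optimal cycle mean attained by: cycle 1->2->1, total (-8) + 1, length 2.
Answer: λ = -7/2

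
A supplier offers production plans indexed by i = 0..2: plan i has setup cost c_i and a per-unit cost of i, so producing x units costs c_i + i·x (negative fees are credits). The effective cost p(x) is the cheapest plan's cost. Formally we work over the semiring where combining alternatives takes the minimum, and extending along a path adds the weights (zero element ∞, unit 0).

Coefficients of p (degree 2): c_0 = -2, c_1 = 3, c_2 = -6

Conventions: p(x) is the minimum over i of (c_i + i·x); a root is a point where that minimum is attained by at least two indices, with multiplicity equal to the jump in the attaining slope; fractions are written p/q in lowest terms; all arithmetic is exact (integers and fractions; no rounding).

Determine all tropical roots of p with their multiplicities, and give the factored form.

hull edge (i=0, c=-2) to (i=2, c=-6): slope -2, span 2
Factored form: p(x) = -6 ⊗ (x ⊕ 2) ⊗ (x ⊕ 2)
Answer: roots = 2 (mult 2)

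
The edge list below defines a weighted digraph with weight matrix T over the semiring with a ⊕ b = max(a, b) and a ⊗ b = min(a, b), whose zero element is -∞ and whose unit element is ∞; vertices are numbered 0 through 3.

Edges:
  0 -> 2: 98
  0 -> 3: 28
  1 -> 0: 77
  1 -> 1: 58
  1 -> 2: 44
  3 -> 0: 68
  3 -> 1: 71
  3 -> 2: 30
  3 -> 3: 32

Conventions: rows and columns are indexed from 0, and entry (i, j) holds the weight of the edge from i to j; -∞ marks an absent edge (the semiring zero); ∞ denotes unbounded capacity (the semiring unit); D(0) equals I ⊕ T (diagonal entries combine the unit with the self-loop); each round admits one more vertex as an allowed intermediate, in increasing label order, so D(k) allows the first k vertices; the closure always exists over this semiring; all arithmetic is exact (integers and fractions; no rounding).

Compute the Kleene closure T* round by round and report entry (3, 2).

D(0):
  [∞, -∞, 98, 28]
  [77, ∞, 44, -∞]
  [-∞, -∞, ∞, -∞]
  [68, 71, 30, ∞]
D(1):
  [∞, -∞, 98, 28]
  [77, ∞, 77, 28]
  [-∞, -∞, ∞, -∞]
  [68, 71, 68, ∞]
D(2):
  [∞, -∞, 98, 28]
  [77, ∞, 77, 28]
  [-∞, -∞, ∞, -∞]
  [71, 71, 71, ∞]
D(3):
  [∞, -∞, 98, 28]
  [77, ∞, 77, 28]
  [-∞, -∞, ∞, -∞]
  [71, 71, 71, ∞]
D(4):
  [∞, 28, 98, 28]
  [77, ∞, 77, 28]
  [-∞, -∞, ∞, -∞]
  [71, 71, 71, ∞]
Answer: T*[3][2] = 71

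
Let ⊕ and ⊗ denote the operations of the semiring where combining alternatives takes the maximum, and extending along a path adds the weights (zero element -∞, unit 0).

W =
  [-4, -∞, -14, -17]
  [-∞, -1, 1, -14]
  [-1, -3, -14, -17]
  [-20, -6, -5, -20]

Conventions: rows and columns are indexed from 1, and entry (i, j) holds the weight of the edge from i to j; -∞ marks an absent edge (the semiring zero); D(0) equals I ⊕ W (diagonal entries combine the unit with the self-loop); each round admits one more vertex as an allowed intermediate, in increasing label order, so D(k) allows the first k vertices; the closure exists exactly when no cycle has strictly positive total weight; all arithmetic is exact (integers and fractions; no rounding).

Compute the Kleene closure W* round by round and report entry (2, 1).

D(0):
  [0, -∞, -14, -17]
  [-∞, 0, 1, -14]
  [-1, -3, 0, -17]
  [-20, -6, -5, 0]
D(1):
  [0, -∞, -14, -17]
  [-∞, 0, 1, -14]
  [-1, -3, 0, -17]
  [-20, -6, -5, 0]
D(2):
  [0, -∞, -14, -17]
  [-∞, 0, 1, -14]
  [-1, -3, 0, -17]
  [-20, -6, -5, 0]
D(3):
  [0, -17, -14, -17]
  [0, 0, 1, -14]
  [-1, -3, 0, -17]
  [-6, -6, -5, 0]
D(4):
  [0, -17, -14, -17]
  [0, 0, 1, -14]
  [-1, -3, 0, -17]
  [-6, -6, -5, 0]
Answer: W*[2][1] = 0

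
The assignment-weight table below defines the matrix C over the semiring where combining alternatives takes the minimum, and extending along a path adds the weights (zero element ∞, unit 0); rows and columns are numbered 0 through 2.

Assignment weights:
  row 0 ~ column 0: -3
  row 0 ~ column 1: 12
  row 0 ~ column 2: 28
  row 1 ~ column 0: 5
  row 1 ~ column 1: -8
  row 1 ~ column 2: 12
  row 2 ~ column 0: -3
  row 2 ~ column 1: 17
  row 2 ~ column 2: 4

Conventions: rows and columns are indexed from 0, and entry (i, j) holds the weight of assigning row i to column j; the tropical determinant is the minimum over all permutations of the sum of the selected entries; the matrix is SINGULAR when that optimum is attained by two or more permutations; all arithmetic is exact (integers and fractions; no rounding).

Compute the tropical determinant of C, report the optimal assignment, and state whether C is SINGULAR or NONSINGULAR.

σ = (0, 1, 2): (-3) + (-8) + 4 = -7
σ = (0, 2, 1): (-3) + 12 + 17 = 26
σ = (1, 0, 2): 12 + 5 + 4 = 21
σ = (1, 2, 0): 12 + 12 + (-3) = 21
σ = (2, 0, 1): 28 + 5 + 17 = 50
σ = (2, 1, 0): 28 + (-8) + (-3) = 17
Optimal value attained by: σ = (0, 1, 2).
Answer: det⊕(C) = -7; verdict: NONSINGULAR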